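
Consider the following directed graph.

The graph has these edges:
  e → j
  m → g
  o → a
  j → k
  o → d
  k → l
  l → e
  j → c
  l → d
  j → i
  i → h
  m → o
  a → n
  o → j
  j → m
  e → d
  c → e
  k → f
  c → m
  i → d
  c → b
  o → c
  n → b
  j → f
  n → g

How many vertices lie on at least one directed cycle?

7

A vertex is on a directed cycle iff it belongs to a strongly connected component of size ≥ 2 (or has a self-loop).
The vertices on cycles are {c, e, j, k, l, m, o} — 7 in total.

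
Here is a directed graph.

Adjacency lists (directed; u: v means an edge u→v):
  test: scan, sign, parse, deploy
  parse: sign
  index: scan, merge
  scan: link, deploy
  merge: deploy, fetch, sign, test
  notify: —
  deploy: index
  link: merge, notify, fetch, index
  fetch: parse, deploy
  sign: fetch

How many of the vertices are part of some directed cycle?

9

A vertex is on a directed cycle iff it belongs to a strongly connected component of size ≥ 2 (or has a self-loop).
The vertices on cycles are {link, scan, sign, test, fetch, index, merge, parse, deploy} — 9 in total.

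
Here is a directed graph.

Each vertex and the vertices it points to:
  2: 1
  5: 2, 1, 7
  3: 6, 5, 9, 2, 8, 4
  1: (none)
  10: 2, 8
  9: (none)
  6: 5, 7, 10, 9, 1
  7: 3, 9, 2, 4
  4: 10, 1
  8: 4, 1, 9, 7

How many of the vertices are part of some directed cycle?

A vertex is on a directed cycle iff it belongs to a strongly connected component of size ≥ 2 (or has a self-loop).
The vertices on cycles are {3, 4, 5, 6, 7, 8, 10} — 7 in total.

7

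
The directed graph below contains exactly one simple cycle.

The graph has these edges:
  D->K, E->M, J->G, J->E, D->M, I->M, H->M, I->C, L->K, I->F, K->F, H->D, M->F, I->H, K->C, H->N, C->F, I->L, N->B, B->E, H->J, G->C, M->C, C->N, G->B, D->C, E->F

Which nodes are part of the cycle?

B, C, E, M, N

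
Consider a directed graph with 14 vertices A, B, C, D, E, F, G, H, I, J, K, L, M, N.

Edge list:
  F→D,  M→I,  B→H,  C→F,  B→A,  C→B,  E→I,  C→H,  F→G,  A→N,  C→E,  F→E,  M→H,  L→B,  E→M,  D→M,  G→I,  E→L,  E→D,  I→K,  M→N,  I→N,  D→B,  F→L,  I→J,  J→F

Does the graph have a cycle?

DFS with white/gray/black marking, starting from C:
C gray
  H gray
  H black
  B gray
    A gray
      N gray
      N black
    A black
    B→H: H black — skip
  B black
  F gray
    G gray
      I gray
        J gray
          J→F: F is gray → back edge
Back edge found, so a cycle exists: F → G → I → J → F.

Yes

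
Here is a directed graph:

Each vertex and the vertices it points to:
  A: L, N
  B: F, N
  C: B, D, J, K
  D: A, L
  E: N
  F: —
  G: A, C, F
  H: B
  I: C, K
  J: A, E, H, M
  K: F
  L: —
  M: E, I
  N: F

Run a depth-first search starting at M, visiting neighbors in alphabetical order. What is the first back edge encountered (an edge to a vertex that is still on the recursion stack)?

DFS from M (visiting neighbors in alphabetical order); mark gray on enter, black on exit:
M gray
  E gray
    N gray
      F gray
      F black
    N black
  E black
  I gray
    C gray
      B gray
        B→F: F black — skip
        B→N: N black — skip
      B black
      D gray
        A gray
          L gray
          L black
          A→N: N black — skip
        A black
        D→L: L black — skip
      D black
      J gray
        J→A: A black — skip
        J→E: E black — skip
        H gray
          H→B: B black — skip
        H black
        J→M: M is gray → back edge
First back edge: J → M.

J->M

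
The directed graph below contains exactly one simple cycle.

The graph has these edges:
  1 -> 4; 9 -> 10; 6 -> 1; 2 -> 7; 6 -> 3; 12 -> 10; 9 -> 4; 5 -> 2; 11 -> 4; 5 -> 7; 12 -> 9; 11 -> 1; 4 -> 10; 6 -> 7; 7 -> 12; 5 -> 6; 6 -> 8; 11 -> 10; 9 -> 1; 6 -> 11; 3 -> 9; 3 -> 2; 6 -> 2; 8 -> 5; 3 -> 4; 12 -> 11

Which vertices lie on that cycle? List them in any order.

5, 6, 8

DFS with gray/black marking from 6:
6 gray
  7 gray
    12 gray
      10 gray
      10 black
      11 gray
        1 gray
          4 gray
            4→10: 10 black — skip
          4 black
        1 black
        11→4: 4 black — skip
        11→10: 10 black — skip
      11 black
      9 gray
        9→10: 10 black — skip
        9→1: 1 black — skip
        9→4: 4 black — skip
      9 black
    12 black
  7 black
  6→11: 11 black — skip
  2 gray
    2→7: 7 black — skip
  2 black
  3 gray
    3→4: 4 black — skip
    3→9: 9 black — skip
    3→2: 2 black — skip
  3 black
  6→1: 1 black — skip
  8 gray
    5 gray
      5→6: 6 is gray → back edge
Back edge closes the cycle 6 → 8 → 5 → 6; its vertices are {5, 6, 8}.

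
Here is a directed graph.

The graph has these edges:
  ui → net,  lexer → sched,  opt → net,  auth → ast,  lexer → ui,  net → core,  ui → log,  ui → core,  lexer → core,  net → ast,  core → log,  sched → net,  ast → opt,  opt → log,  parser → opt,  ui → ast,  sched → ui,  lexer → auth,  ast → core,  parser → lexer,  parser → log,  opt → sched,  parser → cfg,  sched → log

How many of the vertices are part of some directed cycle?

5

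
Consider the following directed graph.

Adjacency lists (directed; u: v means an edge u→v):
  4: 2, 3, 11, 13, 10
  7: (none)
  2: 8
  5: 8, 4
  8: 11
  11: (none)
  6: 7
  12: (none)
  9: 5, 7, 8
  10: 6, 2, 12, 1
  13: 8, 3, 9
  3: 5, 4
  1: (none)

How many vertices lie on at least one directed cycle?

A vertex is on a directed cycle iff it belongs to a strongly connected component of size ≥ 2 (or has a self-loop).
The vertices on cycles are {3, 4, 5, 9, 13} — 5 in total.

5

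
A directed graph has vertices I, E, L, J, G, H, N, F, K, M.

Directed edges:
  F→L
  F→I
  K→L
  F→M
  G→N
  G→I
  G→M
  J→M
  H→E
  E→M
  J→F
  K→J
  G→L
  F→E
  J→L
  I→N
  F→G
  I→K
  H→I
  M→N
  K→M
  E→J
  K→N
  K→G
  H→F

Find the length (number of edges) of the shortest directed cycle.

3

For each vertex v, BFS finds the shortest path from v back to v.
The shortest such closed walk is F → E → J → F, length 3.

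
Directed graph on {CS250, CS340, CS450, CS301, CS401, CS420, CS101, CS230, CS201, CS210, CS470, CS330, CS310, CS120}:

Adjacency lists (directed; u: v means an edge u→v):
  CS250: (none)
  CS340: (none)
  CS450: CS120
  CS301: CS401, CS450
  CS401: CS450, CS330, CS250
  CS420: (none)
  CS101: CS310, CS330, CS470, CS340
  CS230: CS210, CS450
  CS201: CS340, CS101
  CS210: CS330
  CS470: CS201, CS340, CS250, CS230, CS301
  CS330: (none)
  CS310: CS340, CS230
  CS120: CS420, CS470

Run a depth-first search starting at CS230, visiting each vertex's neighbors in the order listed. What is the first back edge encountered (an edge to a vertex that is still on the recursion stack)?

DFS from CS230 (visiting each vertex's neighbors in the order listed); mark gray on enter, black on exit:
CS230 gray
  CS210 gray
    CS330 gray
    CS330 black
  CS210 black
  CS450 gray
    CS120 gray
      CS420 gray
      CS420 black
      CS470 gray
        CS201 gray
          CS340 gray
          CS340 black
          CS101 gray
            CS310 gray
              CS310→CS340: CS340 black — skip
              CS310→CS230: CS230 is gray → back edge
First back edge: CS310 → CS230.

CS310->CS230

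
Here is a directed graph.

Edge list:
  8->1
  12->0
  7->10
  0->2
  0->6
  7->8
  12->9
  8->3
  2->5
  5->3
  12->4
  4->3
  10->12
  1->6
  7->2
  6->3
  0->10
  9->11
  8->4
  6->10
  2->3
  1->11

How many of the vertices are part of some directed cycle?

A vertex is on a directed cycle iff it belongs to a strongly connected component of size ≥ 2 (or has a self-loop).
The vertices on cycles are {0, 6, 10, 12} — 4 in total.

4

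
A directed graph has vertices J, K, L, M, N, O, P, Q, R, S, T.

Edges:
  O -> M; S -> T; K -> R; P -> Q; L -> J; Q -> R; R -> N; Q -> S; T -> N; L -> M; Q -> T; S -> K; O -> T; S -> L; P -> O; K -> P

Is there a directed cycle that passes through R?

No

R lies on a cycle iff there is a path from R back to itself.
Exploring from R, it never reaches itself; equivalently, its strongly connected component is a singleton.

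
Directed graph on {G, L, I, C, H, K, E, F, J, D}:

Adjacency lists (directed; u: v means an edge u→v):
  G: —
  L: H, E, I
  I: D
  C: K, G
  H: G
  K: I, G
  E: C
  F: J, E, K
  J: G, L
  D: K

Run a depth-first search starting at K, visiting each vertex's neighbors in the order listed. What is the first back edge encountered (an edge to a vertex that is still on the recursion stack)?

D→K

DFS from K (visiting each vertex's neighbors in the order listed); mark gray on enter, black on exit:
K gray
  I gray
    D gray
      D→K: K is gray → back edge
First back edge: D → K.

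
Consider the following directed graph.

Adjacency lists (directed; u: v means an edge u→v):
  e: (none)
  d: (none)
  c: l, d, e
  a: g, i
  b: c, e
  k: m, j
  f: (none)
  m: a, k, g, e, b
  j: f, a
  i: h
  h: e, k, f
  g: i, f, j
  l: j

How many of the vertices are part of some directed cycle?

A vertex is on a directed cycle iff it belongs to a strongly connected component of size ≥ 2 (or has a self-loop).
The vertices on cycles are {a, b, c, g, h, i, j, k, l, m} — 10 in total.

10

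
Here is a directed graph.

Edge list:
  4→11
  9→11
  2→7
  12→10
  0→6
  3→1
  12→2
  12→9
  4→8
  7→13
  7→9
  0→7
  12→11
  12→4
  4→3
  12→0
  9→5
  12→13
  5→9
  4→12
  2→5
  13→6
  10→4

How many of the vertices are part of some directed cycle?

A vertex is on a directed cycle iff it belongs to a strongly connected component of size ≥ 2 (or has a self-loop).
The vertices on cycles are {4, 5, 9, 10, 12} — 5 in total.

5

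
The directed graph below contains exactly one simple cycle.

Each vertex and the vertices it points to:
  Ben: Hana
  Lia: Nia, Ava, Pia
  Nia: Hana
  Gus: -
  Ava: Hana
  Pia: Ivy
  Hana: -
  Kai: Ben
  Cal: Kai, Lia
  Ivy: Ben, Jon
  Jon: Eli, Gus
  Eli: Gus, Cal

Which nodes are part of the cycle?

Cal, Eli, Ivy, Jon, Lia, Pia

DFS with gray/black marking from Cal:
Cal gray
  Kai gray
    Ben gray
      Hana gray
      Hana black
    Ben black
  Kai black
  Lia gray
    Nia gray
      Nia→Hana: Hana black — skip
    Nia black
    Ava gray
      Ava→Hana: Hana black — skip
    Ava black
    Pia gray
      Ivy gray
        Ivy→Ben: Ben black — skip
        Jon gray
          Eli gray
            Gus gray
            Gus black
            Eli→Cal: Cal is gray → back edge
Back edge closes the cycle Cal → Lia → Pia → Ivy → Jon → Eli → Cal; its vertices are {Cal, Eli, Ivy, Jon, Lia, Pia}.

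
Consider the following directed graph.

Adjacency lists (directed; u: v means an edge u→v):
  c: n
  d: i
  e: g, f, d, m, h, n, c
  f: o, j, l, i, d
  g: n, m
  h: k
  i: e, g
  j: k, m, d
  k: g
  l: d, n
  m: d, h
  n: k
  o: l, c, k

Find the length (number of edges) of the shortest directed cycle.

For each vertex v, BFS finds the shortest path from v back to v.
The shortest such closed walk is f → i → e → f, length 3.

3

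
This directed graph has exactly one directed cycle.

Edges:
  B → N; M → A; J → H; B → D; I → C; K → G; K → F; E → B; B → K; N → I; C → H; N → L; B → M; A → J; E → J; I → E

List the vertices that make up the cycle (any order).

DFS with gray/black marking from E:
E gray
  B gray
    N gray
      I gray
        I→E: E is gray → back edge
Back edge closes the cycle E → B → N → I → E; its vertices are {B, E, I, N}.

B, E, I, N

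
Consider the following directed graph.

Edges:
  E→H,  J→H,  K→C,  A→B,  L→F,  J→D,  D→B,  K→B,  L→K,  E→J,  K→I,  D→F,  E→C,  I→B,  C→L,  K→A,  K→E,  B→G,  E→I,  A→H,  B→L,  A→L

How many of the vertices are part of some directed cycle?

9

A vertex is on a directed cycle iff it belongs to a strongly connected component of size ≥ 2 (or has a self-loop).
The vertices on cycles are {A, B, C, D, E, I, J, K, L} — 9 in total.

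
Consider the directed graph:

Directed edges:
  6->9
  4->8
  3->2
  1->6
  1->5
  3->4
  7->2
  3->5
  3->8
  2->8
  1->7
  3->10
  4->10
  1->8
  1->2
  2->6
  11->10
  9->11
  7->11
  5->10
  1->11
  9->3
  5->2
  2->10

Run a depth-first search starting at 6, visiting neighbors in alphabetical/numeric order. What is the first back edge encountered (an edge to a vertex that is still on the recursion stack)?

DFS from 6 (visiting neighbors in alphabetical/numeric order); mark gray on enter, black on exit:
6 gray
  9 gray
    3 gray
      2 gray
        2→6: 6 is gray → back edge
First back edge: 2 → 6.

2→6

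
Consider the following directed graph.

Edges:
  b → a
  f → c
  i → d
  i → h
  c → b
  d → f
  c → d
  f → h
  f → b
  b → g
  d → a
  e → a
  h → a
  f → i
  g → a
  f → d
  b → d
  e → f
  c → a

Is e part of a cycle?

No

e lies on a cycle iff there is a path from e back to itself.
Exploring from e, it never reaches itself; equivalently, its strongly connected component is a singleton.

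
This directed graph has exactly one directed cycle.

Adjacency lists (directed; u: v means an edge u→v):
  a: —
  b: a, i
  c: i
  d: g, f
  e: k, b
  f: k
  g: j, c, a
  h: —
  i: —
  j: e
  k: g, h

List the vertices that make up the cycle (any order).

e, g, j, k

DFS with gray/black marking from g:
g gray
  j gray
    e gray
      k gray
        k→g: g is gray → back edge
Back edge closes the cycle g → j → e → k → g; its vertices are {e, g, j, k}.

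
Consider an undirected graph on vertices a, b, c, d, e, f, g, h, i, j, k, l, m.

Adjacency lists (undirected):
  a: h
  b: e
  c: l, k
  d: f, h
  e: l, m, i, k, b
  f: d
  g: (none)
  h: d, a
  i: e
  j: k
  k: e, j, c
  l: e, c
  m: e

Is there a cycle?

DFS, tracking each vertex's parent; an edge to a visited non-parent vertex closes a cycle.
Start from d:
visit d (parent –)
  visit f (parent d)
    f–d: parent, skip
  visit h (parent d)
    h–d: parent, skip
    visit a (parent h)
      a–h: parent, skip
visit b (parent –)
  visit e (parent b)
    visit l (parent e)
      l–e: parent, skip
      visit c (parent l)
        c–l: parent, skip
        visit k (parent c)
          k–e: e visited and ≠ parent → cycle
Cycle: e – l – c – k – e.

Yes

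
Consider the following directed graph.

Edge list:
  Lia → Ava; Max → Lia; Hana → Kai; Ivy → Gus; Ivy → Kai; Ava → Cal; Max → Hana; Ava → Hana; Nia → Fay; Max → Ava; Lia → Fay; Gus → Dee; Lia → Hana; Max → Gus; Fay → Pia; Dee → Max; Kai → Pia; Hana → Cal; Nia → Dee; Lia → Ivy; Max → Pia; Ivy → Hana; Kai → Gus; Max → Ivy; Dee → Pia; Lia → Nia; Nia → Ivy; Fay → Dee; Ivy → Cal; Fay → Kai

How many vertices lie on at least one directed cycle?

10

A vertex is on a directed cycle iff it belongs to a strongly connected component of size ≥ 2 (or has a self-loop).
The vertices on cycles are {Ava, Dee, Fay, Gus, Ivy, Kai, Lia, Max, Nia, Hana} — 10 in total.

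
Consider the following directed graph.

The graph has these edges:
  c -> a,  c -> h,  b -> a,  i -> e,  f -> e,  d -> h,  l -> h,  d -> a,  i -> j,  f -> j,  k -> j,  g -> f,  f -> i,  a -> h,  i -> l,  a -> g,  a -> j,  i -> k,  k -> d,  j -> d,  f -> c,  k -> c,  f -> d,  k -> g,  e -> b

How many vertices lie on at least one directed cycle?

A vertex is on a directed cycle iff it belongs to a strongly connected component of size ≥ 2 (or has a self-loop).
The vertices on cycles are {a, b, c, d, e, f, g, i, j, k} — 10 in total.

10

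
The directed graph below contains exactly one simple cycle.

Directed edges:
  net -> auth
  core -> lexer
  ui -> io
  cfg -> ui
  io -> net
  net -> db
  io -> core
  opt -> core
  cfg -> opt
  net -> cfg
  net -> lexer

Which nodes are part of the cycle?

DFS with gray/black marking from io:
io gray
  net gray
    lexer gray
    lexer black
    db gray
    db black
    cfg gray
      ui gray
        ui→io: io is gray → back edge
Back edge closes the cycle io → net → cfg → ui → io; its vertices are {io, ui, cfg, net}.

io, ui, cfg, net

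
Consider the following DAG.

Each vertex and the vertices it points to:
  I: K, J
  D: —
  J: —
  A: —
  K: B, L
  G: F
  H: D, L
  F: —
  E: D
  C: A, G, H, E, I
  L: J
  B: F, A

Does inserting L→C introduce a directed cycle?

Yes

Adding L→C creates a cycle iff C can already reach L.
Path from C: C → H → L.
So C → … → L → C is a cycle.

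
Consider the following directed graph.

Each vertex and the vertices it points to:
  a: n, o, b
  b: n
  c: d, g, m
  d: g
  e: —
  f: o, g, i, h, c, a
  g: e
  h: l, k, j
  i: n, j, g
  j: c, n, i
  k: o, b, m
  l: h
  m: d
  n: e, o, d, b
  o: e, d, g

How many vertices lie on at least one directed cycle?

6

A vertex is on a directed cycle iff it belongs to a strongly connected component of size ≥ 2 (or has a self-loop).
The vertices on cycles are {b, h, i, j, l, n} — 6 in total.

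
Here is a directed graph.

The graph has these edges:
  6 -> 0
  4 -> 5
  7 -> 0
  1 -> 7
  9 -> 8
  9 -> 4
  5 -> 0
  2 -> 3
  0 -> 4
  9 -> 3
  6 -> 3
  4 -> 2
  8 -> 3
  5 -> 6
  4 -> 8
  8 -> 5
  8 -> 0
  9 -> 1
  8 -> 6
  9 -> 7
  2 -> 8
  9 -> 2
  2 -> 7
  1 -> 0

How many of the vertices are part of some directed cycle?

7

A vertex is on a directed cycle iff it belongs to a strongly connected component of size ≥ 2 (or has a self-loop).
The vertices on cycles are {0, 2, 4, 5, 6, 7, 8} — 7 in total.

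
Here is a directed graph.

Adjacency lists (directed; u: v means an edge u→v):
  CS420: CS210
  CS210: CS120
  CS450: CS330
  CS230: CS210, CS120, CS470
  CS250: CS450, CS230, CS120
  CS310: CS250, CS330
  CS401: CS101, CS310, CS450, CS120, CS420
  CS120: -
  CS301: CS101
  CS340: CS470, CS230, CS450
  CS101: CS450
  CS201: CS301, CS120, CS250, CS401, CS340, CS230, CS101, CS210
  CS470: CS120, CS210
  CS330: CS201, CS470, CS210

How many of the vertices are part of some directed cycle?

9

A vertex is on a directed cycle iff it belongs to a strongly connected component of size ≥ 2 (or has a self-loop).
The vertices on cycles are {CS101, CS201, CS250, CS301, CS310, CS330, CS340, CS401, CS450} — 9 in total.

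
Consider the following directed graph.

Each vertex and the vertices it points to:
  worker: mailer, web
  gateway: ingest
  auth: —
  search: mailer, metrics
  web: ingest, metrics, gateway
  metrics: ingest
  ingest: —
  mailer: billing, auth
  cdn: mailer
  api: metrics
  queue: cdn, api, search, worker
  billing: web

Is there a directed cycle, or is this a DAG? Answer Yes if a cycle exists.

DFS with white/gray/black marking, starting from cdn:
cdn gray
  mailer gray
    billing gray
      web gray
        ingest gray
        ingest black
        metrics gray
          metrics→ingest: ingest black — skip
        metrics black
        gateway gray
          gateway→ingest: ingest black — skip
        gateway black
      web black
    billing black
    auth gray
    auth black
  mailer black
cdn black
worker gray
  worker→mailer: mailer black — skip
  worker→web: web black — skip
worker black
search gray
  search→mailer: mailer black — skip
  search→metrics: metrics black — skip
search black
api gray
  api→metrics: metrics black — skip
api black
queue gray
  queue→cdn: cdn black — skip
  queue→api: api black — skip
  queue→search: search black — skip
  queue→worker: worker black — skip
queue black
Every edge goes to a white or black vertex — no back edge, so the graph is acyclic.

No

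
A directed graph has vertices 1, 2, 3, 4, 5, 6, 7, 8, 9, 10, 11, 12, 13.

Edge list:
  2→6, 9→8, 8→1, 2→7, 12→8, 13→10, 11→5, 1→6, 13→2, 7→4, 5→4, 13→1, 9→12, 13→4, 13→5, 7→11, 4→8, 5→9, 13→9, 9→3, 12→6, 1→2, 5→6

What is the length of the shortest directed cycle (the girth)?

5

For each vertex v, BFS finds the shortest path from v back to v.
The shortest such closed walk is 2 → 7 → 4 → 8 → 1 → 2, length 5.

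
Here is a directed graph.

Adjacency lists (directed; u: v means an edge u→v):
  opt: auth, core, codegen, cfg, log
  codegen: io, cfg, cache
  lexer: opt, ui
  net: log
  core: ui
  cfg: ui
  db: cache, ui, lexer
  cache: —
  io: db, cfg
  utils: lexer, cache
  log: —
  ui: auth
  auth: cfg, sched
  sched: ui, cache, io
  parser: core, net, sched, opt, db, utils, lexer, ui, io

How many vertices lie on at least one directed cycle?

10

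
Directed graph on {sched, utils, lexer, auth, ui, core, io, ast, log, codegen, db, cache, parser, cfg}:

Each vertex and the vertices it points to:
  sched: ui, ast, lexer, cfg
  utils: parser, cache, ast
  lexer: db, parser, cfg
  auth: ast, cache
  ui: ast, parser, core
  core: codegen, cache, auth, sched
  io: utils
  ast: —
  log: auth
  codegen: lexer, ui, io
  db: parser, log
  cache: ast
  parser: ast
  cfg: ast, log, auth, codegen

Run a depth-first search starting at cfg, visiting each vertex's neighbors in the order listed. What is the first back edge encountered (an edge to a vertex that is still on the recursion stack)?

DFS from cfg (visiting each vertex's neighbors in the order listed); mark gray on enter, black on exit:
cfg gray
  ast gray
  ast black
  log gray
    auth gray
      auth→ast: ast black — skip
      cache gray
        cache→ast: ast black — skip
      cache black
    auth black
  log black
  cfg→auth: auth black — skip
  codegen gray
    lexer gray
      db gray
        parser gray
          parser→ast: ast black — skip
        parser black
        db→log: log black — skip
      db black
      lexer→parser: parser black — skip
      lexer→cfg: cfg is gray → back edge
First back edge: lexer → cfg.

lexer→cfg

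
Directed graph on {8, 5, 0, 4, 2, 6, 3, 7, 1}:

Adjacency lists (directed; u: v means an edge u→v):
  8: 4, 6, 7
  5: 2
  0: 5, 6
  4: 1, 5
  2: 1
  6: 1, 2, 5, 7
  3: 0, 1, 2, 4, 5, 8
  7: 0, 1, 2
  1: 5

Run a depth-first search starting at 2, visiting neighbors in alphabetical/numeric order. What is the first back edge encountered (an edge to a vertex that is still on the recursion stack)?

5→2

DFS from 2 (visiting neighbors in alphabetical/numeric order); mark gray on enter, black on exit:
2 gray
  1 gray
    5 gray
      5→2: 2 is gray → back edge
First back edge: 5 → 2.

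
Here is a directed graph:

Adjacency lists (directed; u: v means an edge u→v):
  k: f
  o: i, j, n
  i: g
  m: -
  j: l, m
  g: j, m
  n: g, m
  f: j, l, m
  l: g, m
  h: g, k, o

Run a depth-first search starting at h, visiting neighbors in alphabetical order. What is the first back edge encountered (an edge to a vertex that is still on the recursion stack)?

DFS from h (visiting neighbors in alphabetical order); mark gray on enter, black on exit:
h gray
  g gray
    j gray
      l gray
        l→g: g is gray → back edge
First back edge: l → g.

l->g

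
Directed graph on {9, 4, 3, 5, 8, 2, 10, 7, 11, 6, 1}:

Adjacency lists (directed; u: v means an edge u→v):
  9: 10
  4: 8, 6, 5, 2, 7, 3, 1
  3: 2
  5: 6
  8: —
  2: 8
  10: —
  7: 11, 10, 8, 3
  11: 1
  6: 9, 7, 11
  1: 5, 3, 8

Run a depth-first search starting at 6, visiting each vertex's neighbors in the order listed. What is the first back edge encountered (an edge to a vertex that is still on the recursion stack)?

DFS from 6 (visiting each vertex's neighbors in the order listed); mark gray on enter, black on exit:
6 gray
  9 gray
    10 gray
    10 black
  9 black
  7 gray
    11 gray
      1 gray
        5 gray
          5→6: 6 is gray → back edge
First back edge: 5 → 6.

5→6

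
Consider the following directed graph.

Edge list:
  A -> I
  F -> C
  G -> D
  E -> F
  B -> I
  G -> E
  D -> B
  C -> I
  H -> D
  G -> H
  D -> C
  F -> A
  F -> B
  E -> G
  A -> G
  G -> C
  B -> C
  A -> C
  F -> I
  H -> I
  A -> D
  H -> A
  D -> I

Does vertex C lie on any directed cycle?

No

C lies on a cycle iff there is a path from C back to itself.
Exploring from C, it never reaches itself; equivalently, its strongly connected component is a singleton.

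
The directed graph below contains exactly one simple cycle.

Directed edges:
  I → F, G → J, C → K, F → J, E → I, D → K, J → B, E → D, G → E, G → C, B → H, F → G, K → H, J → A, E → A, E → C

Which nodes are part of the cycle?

E, F, G, I

DFS with gray/black marking from I:
I gray
  F gray
    G gray
      C gray
        K gray
          H gray
          H black
        K black
      C black
      J gray
        B gray
          B→H: H black — skip
        B black
        A gray
        A black
      J black
      E gray
        D gray
          D→K: K black — skip
        D black
        E→A: A black — skip
        E→I: I is gray → back edge
Back edge closes the cycle I → F → G → E → I; its vertices are {E, F, G, I}.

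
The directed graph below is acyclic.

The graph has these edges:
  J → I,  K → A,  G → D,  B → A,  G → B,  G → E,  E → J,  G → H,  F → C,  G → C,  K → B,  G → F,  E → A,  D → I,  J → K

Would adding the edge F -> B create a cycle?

No

Adding F→B creates a cycle iff B can already reach F.
Explore from B: no path reaches F. The graph stays acyclic.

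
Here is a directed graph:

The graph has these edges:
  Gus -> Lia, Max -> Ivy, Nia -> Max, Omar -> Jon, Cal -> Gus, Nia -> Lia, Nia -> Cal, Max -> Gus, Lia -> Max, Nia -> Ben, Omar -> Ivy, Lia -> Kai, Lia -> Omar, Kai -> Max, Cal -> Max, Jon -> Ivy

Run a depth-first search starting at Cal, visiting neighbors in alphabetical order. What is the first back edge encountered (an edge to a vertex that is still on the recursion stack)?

DFS from Cal (visiting neighbors in alphabetical order); mark gray on enter, black on exit:
Cal gray
  Gus gray
    Lia gray
      Kai gray
        Max gray
          Max→Gus: Gus is gray → back edge
First back edge: Max → Gus.

Max->Gus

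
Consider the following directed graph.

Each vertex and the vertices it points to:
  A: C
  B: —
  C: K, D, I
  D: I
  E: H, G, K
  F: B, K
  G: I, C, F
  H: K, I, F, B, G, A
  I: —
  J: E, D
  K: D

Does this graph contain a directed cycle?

No

DFS with white/gray/black marking, starting from H:
H gray
  K gray
    D gray
      I gray
      I black
    D black
  K black
  H→I: I black — skip
  F gray
    B gray
    B black
    F→K: K black — skip
  F black
  H→B: B black — skip
  G gray
    G→I: I black — skip
    C gray
      C→K: K black — skip
      C→D: D black — skip
      C→I: I black — skip
    C black
    G→F: F black — skip
  G black
  A gray
    A→C: C black — skip
  A black
H black
E gray
  E→H: H black — skip
  E→G: G black — skip
  E→K: K black — skip
E black
J gray
  J→E: E black — skip
  J→D: D black — skip
J black
Every edge goes to a white or black vertex — no back edge, so the graph is acyclic.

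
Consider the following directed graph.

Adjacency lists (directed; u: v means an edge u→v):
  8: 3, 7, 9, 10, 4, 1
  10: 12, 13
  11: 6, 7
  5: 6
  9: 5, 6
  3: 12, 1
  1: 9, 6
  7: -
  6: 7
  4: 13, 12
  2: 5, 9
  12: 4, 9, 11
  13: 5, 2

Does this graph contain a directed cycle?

DFS with white/gray/black marking, starting from 8:
8 gray
  3 gray
    12 gray
      4 gray
        13 gray
          5 gray
            6 gray
              7 gray
              7 black
            6 black
          5 black
          2 gray
            2→5: 5 black — skip
            9 gray
              9→5: 5 black — skip
              9→6: 6 black — skip
            9 black
          2 black
        13 black
        4→12: 12 is gray → back edge
Back edge found, so a cycle exists: 12 → 4 → 12.

Yes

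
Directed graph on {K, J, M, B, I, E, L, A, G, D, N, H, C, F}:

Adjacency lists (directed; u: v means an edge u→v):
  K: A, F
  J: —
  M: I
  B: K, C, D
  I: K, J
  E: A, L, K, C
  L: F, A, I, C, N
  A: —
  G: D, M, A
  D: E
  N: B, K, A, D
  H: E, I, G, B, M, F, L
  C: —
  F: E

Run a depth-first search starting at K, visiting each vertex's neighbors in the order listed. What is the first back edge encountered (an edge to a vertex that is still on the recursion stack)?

L->F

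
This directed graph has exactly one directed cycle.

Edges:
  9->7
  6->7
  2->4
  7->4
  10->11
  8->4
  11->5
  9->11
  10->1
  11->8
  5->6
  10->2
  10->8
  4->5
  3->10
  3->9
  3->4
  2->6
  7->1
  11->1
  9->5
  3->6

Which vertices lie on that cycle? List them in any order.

DFS with gray/black marking from 7:
7 gray
  4 gray
    5 gray
      6 gray
        6→7: 7 is gray → back edge
Back edge closes the cycle 7 → 4 → 5 → 6 → 7; its vertices are {4, 5, 6, 7}.

4, 5, 6, 7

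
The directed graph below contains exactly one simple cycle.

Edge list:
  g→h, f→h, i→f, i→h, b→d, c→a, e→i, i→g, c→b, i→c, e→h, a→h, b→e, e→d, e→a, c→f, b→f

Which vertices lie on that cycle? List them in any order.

DFS with gray/black marking from i:
i gray
  h gray
  h black
  g gray
    g→h: h black — skip
  g black
  c gray
    b gray
      e gray
        a gray
          a→h: h black — skip
        a black
        e→i: i is gray → back edge
Back edge closes the cycle i → c → b → e → i; its vertices are {b, c, e, i}.

b, c, e, i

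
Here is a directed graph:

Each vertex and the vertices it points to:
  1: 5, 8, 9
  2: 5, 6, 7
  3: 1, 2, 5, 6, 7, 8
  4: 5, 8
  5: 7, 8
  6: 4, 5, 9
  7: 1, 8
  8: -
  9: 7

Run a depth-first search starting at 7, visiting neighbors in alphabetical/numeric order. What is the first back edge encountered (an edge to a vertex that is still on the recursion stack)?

5→7

DFS from 7 (visiting neighbors in alphabetical/numeric order); mark gray on enter, black on exit:
7 gray
  1 gray
    5 gray
      5→7: 7 is gray → back edge
First back edge: 5 → 7.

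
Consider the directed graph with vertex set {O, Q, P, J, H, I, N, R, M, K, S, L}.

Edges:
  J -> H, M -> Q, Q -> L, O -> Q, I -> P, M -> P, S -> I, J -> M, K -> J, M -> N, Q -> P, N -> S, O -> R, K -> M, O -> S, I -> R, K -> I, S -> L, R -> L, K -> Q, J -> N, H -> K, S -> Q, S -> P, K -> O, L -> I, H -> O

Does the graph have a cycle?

Yes

DFS with white/gray/black marking, starting from R:
R gray
  L gray
    I gray
      I→R: R is gray → back edge
Back edge found, so a cycle exists: R → L → I → R.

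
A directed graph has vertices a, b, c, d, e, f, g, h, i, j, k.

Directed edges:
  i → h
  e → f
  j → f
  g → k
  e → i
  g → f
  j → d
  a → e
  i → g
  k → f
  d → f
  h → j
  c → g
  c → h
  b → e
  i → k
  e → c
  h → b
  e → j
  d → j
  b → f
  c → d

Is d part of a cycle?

Yes

d is on a cycle iff d can reach itself via ≥1 edge.
d → j → d — yes.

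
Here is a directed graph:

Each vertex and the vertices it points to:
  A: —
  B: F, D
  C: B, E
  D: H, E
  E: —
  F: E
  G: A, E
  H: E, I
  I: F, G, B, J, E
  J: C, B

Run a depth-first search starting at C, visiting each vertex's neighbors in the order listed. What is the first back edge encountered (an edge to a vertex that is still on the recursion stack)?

DFS from C (visiting each vertex's neighbors in the order listed); mark gray on enter, black on exit:
C gray
  B gray
    F gray
      E gray
      E black
    F black
    D gray
      H gray
        H→E: E black — skip
        I gray
          I→F: F black — skip
          G gray
            A gray
            A black
            G→E: E black — skip
          G black
          I→B: B is gray → back edge
First back edge: I → B.

I→B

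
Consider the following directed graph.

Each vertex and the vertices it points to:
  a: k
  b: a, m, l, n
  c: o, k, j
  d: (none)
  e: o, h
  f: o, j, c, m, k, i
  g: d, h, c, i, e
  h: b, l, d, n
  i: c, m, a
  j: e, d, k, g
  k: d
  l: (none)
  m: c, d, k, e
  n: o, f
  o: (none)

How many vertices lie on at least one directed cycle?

A vertex is on a directed cycle iff it belongs to a strongly connected component of size ≥ 2 (or has a self-loop).
The vertices on cycles are {b, c, e, f, g, h, i, j, m, n} — 10 in total.

10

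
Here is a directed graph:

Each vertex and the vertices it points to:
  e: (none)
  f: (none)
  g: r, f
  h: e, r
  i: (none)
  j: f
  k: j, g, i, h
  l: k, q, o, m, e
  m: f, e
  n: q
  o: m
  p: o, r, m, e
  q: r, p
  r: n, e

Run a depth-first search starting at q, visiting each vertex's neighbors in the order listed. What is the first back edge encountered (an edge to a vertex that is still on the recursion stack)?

DFS from q (visiting each vertex's neighbors in the order listed); mark gray on enter, black on exit:
q gray
  r gray
    n gray
      n→q: q is gray → back edge
First back edge: n → q.

n→q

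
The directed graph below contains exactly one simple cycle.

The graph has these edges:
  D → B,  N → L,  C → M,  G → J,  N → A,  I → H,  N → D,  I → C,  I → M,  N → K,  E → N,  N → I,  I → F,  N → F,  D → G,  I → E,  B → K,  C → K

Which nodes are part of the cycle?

DFS with gray/black marking from N:
N gray
  I gray
    C gray
      M gray
      M black
      K gray
      K black
    C black
    E gray
      E→N: N is gray → back edge
Back edge closes the cycle N → I → E → N; its vertices are {E, I, N}.

E, I, N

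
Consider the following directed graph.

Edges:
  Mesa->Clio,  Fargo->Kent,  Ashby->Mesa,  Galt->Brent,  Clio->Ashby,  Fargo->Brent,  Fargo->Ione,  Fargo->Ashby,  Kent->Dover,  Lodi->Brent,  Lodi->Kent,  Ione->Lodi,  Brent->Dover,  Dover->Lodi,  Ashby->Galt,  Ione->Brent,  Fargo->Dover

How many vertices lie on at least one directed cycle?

7

A vertex is on a directed cycle iff it belongs to a strongly connected component of size ≥ 2 (or has a self-loop).
The vertices on cycles are {Clio, Kent, Lodi, Mesa, Ashby, Brent, Dover} — 7 in total.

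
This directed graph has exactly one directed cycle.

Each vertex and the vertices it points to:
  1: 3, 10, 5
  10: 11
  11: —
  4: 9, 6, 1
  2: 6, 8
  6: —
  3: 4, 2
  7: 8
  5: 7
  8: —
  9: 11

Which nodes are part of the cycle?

1, 3, 4

DFS with gray/black marking from 3:
3 gray
  4 gray
    9 gray
      11 gray
      11 black
    9 black
    6 gray
    6 black
    1 gray
      1→3: 3 is gray → back edge
Back edge closes the cycle 3 → 4 → 1 → 3; its vertices are {1, 3, 4}.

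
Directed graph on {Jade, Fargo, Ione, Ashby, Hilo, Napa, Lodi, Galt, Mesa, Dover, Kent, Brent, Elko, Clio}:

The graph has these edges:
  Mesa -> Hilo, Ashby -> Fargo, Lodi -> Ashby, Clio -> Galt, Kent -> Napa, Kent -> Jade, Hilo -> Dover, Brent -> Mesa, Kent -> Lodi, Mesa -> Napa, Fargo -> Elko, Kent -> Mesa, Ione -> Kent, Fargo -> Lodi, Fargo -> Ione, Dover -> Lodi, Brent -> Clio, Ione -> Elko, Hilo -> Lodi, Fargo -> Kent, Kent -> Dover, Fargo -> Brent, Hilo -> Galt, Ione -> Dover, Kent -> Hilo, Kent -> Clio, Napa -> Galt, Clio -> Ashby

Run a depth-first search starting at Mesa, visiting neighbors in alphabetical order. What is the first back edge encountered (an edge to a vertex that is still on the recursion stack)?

Clio→Ashby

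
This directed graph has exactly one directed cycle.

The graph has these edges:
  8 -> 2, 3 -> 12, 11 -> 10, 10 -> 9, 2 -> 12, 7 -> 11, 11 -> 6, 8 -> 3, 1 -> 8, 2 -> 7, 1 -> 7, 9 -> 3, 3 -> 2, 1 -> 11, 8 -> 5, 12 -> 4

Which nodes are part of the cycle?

2, 3, 7, 9, 10, 11

DFS with gray/black marking from 11:
11 gray
  6 gray
  6 black
  10 gray
    9 gray
      3 gray
        2 gray
          12 gray
            4 gray
            4 black
          12 black
          7 gray
            7→11: 11 is gray → back edge
Back edge closes the cycle 11 → 10 → 9 → 3 → 2 → 7 → 11; its vertices are {2, 3, 7, 9, 10, 11}.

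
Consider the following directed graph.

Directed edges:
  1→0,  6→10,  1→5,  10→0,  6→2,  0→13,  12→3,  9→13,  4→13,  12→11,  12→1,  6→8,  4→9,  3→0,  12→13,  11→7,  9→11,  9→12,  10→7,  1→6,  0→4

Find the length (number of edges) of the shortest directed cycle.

For each vertex v, BFS finds the shortest path from v back to v.
The shortest such closed walk is 12 → 1 → 0 → 4 → 9 → 12, length 5.

5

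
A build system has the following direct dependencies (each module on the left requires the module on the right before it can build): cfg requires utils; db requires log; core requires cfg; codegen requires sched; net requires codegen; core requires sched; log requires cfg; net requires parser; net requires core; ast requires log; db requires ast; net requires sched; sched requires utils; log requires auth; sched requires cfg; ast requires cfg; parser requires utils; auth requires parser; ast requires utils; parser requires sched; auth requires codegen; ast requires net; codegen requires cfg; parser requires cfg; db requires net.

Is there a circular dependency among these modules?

No

DFS with white/gray/black marking, starting from cfg:
cfg gray
  utils gray
  utils black
cfg black
ast gray
  log gray
    auth gray
      parser gray
        sched gray
          sched→cfg: cfg black — skip
          sched→utils: utils black — skip
        sched black
        parser→utils: utils black — skip
        parser→cfg: cfg black — skip
      parser black
      codegen gray
        codegen→cfg: cfg black — skip
        codegen→sched: sched black — skip
      codegen black
    auth black
    log→cfg: cfg black — skip
  log black
  net gray
    net→parser: parser black — skip
    net→sched: sched black — skip
    net→codegen: codegen black — skip
    core gray
      core→sched: sched black — skip
      core→cfg: cfg black — skip
    core black
  net black
  ast→utils: utils black — skip
  ast→cfg: cfg black — skip
ast black
db gray
  db→ast: ast black — skip
  db→log: log black — skip
  db→net: net black — skip
db black
Every edge goes to a white or black vertex — no back edge, so the graph is acyclic.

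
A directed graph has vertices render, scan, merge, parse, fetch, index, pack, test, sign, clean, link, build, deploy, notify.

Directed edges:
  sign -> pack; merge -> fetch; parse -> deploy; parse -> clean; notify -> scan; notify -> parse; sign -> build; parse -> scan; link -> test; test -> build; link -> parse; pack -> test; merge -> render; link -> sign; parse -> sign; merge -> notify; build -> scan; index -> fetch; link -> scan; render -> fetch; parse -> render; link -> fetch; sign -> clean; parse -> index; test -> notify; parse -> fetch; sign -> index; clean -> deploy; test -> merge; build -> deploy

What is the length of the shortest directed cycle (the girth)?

5

For each vertex v, BFS finds the shortest path from v back to v.
The shortest such closed walk is test → notify → parse → sign → pack → test, length 5.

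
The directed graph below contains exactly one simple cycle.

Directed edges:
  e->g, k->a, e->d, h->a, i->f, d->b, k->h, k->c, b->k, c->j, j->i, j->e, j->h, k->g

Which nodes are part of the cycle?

DFS with gray/black marking from j:
j gray
  i gray
    f gray
    f black
  i black
  h gray
    a gray
    a black
  h black
  e gray
    g gray
    g black
    d gray
      b gray
        k gray
          c gray
            c→j: j is gray → back edge
Back edge closes the cycle j → e → d → b → k → c → j; its vertices are {b, c, d, e, j, k}.

b, c, d, e, j, k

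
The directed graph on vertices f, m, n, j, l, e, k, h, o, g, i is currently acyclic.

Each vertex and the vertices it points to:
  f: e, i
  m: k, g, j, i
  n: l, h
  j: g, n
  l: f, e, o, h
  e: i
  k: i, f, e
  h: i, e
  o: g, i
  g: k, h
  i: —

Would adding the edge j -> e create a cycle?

No

Adding j→e creates a cycle iff e can already reach j.
Explore from e: no path reaches j. The graph stays acyclic.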